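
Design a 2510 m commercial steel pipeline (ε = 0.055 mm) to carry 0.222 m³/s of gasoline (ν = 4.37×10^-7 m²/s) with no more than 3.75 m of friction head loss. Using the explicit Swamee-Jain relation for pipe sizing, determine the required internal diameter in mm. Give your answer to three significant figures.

D ≈ 520 mm

Swamee-Jain (Type III): D = 0.66·[ε^1.25·(LQ²/(gh_f))^4.75 + ν·Q^9.4·(L/(gh_f))^5.2]^0.04
LQ²/(gh_f) = 3.363; L/(gh_f) = 68.23
Term 1 = ε^1.25·(…)^4.75 = 0.00150; Term 2 = ν·Q^9.4·(…)^5.2 = 0.00108
D = 0.66·(0.00150 + 0.00108)^0.04 = 0.5200 m = 520 mm
Check: V = 1.05 m/s, Re = 1.24×10^6, f = 0.01337, h_f = 3.59 m ≈ 3.75 m ✓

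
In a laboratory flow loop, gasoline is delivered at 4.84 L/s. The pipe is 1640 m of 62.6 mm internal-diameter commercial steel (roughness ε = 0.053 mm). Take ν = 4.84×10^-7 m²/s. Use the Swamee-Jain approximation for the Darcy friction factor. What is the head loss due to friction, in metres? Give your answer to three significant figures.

h_f ≈ 67.8 m

V = 4Q/(πD²) = 4·0.00484/(π·0.0626²) = 1.573 m/s
Re = VD/ν = 1.573·0.0626/4.84×10^-7 = 2.03×10^5 → turbulent
ε/D = 0.053/62.6 = 8.47×10^-4
Swamee-Jain: f = 0.02054
h_f = f(L/D)V²/(2g) = 0.02054·(1640/0.0626)·1.573²/(2·9.81) = 67.83 m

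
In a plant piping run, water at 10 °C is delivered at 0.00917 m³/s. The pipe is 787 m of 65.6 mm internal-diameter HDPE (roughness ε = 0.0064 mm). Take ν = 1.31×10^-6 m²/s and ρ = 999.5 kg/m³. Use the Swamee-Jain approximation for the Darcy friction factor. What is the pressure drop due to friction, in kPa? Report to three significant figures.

V = 4Q/(πD²) = 4·0.00917/(π·0.0656²) = 2.713 m/s
Re = VD/ν = 2.713·0.0656/1.31×10^-6 = 1.36×10^5 → turbulent
ε/D = 0.0064/65.6 = 9.76×10^-5
Swamee-Jain: f = 0.01745
h_f = f(L/D)V²/(2g) = 0.01745·(787/0.0656)·2.713²/(2·9.81) = 78.55 m
Δp = ρg·h_f = 999.5·9.81·78.55 = 770.2 kPa

Δp ≈ 770 kPa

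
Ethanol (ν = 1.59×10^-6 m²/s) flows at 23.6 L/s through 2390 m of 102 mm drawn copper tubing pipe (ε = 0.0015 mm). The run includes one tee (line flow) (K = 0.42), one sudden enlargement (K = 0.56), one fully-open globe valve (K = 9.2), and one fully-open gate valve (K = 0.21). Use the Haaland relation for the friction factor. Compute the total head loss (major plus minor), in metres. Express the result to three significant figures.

V = 4Q/(πD²) = 2.888 m/s; V²/2g = 0.4252 m
Re = 1.85×10^5, ε/D = 1.47×10^-5 → f = 0.01582 (Haaland)
Major: h_f = f(L/D)·V²/2g = 0.01582·23431·0.4252 = 157.6 m
Minor: ΣK = 10.4; h_m = ΣK·V²/2g = 4.417 m
Total H_L = 157.6 + 4.417 = 162.0 m

H_L ≈ 162 m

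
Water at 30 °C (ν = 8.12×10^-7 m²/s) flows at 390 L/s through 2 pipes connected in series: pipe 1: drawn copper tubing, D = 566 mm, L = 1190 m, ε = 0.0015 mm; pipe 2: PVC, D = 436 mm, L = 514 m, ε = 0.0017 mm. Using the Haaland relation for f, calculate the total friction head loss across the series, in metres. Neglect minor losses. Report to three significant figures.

H ≈ 7.48 m

Pipe 1: V = 1.550 m/s, Re = 1.08×10^6, ε/D = 2.65×10^-6, f = 0.01148, h_1 = f(L/D)V²/2g = 2.956 m
Pipe 2: V = 2.612 m/s, Re = 1.40×10^6, ε/D = 3.90×10^-6, f = 0.01104, h_2 = f(L/D)V²/2g = 4.525 m
Series → Q common, losses add: H = Σh = 7.481 m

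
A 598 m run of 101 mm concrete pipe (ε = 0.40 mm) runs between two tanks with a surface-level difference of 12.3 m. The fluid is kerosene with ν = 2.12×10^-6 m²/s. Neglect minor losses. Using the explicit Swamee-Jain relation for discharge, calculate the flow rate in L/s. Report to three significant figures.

Q ≈ 9.30 L/s

Swamee-Jain (Type II): Q = -0.965·√(gD⁵h_f/L)·ln[ε/(3.7D) + √(3.17ν²L/(gD³h_f))]
√(gD⁵h_f/L) = √(9.81·0.101⁵·12.3/598) = 0.001456
ε/(3.7D) = 0.00107; √(3.17ν²L/(gD³h_f)) = 2.62×10^-4
Q = -0.965·0.001456·ln(0.001332) = 0.009304 m³/s
Check: V = 1.16 m/s, Re = 5.53×10^4, f = 0.03056, h_f = 12.4 m ≈ 12.3 m ✓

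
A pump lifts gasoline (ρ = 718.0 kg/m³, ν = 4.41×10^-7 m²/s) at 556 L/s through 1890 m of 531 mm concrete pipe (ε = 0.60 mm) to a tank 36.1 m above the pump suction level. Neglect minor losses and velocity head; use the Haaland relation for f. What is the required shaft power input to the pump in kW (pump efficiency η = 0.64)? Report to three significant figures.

P_shaft ≈ 363 kW

V = 4Q/(πD²) = 2.511 m/s; Re = 3.02×10^6; ε/D = 0.00113; f = 0.02035
h_f = f(L/D)V²/2g = 23.28 m
Total head H = z + h_f = 36.1 + 23.28 = 59.38 m
P_hyd = ρgQH = 718.0·9.81·0.556·59.38 = 232.5 kW
P_shaft = P_hyd/η = 232.5/0.64 = 363.3 kW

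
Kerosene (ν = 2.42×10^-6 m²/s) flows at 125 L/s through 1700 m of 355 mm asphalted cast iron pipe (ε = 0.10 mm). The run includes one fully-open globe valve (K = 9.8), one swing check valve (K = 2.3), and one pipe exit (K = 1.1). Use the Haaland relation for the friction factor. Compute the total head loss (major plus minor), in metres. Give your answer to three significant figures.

V = 4Q/(πD²) = 1.263 m/s; V²/2g = 0.08129 m
Re = 1.85×10^5, ε/D = 2.82×10^-4 → f = 0.01755 (Haaland)
Major: h_f = f(L/D)·V²/2g = 0.01755·4789·0.08129 = 6.833 m
Minor: ΣK = 13.2; h_m = ΣK·V²/2g = 1.073 m
Total H_L = 6.833 + 1.073 = 7.906 m

H_L ≈ 7.91 m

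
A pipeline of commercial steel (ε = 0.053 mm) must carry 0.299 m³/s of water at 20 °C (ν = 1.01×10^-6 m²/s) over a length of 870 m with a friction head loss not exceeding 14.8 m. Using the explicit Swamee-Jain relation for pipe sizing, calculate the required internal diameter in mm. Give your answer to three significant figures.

Swamee-Jain (Type III): D = 0.66·[ε^1.25·(LQ²/(gh_f))^4.75 + ν·Q^9.4·(L/(gh_f))^5.2]^0.04
LQ²/(gh_f) = 0.5357; L/(gh_f) = 5.992
Term 1 = ε^1.25·(…)^4.75 = 2.33×10^-7; Term 2 = ν·Q^9.4·(…)^5.2 = 1.32×10^-7
D = 0.66·(2.33×10^-7 + 1.32×10^-7)^0.04 = 0.3648 m = 365 mm
Check: V = 2.86 m/s, Re = 1.03×10^6, f = 0.01410, h_f = 14.0 m ≈ 14.8 m ✓

D ≈ 365 mm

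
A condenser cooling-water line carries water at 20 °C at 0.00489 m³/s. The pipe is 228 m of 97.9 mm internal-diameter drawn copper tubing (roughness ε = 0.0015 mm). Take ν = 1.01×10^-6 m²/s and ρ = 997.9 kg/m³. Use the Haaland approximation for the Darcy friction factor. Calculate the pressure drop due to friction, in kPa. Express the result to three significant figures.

V = 4Q/(πD²) = 4·0.00489/(π·0.0979²) = 0.6496 m/s
Re = VD/ν = 0.6496·0.0979/1.01×10^-6 = 6.30×10^4 → turbulent
ε/D = 0.0015/97.9 = 1.53×10^-5
Haaland: f = 0.01972
h_f = f(L/D)V²/(2g) = 0.01972·(228/0.0979)·0.6496²/(2·9.81) = 0.9878 m
Δp = ρg·h_f = 997.9·9.81·0.9878 = 9.670 kPa

Δp ≈ 9.67 kPa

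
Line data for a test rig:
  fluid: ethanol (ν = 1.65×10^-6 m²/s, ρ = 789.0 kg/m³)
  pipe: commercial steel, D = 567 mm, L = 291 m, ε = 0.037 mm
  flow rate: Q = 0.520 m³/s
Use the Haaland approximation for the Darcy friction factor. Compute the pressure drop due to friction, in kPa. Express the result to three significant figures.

V = 4Q/(πD²) = 4·0.520/(π·0.567²) = 2.059 m/s
Re = VD/ν = 2.059·0.567/1.65×10^-6 = 7.08×10^5 → turbulent
ε/D = 0.037/567 = 6.53×10^-5
Haaland: f = 0.01327
h_f = f(L/D)V²/(2g) = 0.01327·(291/0.567)·2.059²/(2·9.81) = 1.472 m
Δp = ρg·h_f = 789.0·9.81·1.472 = 11.40 kPa

Δp ≈ 11.4 kPa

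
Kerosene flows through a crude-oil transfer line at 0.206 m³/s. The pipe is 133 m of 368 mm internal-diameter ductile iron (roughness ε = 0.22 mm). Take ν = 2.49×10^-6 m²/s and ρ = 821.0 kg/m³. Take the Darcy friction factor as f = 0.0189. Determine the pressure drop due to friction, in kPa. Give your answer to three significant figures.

V = 4Q/(πD²) = 4·0.206/(π·0.368²) = 1.937 m/s
h_f = f(L/D)V²/(2g) = 0.01890·(133/0.368)·1.937²/(2·9.81) = 1.306 m
Δp = ρg·h_f = 821.0·9.81·1.306 = 10.52 kPa

Δp ≈ 10.5 kPa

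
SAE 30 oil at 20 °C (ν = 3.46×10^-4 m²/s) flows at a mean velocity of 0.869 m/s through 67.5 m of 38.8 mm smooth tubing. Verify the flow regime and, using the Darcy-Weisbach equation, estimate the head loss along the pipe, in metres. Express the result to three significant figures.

h_f ≈ 44.0 m

Re = VD/ν = 0.869·0.03880/3.46×10^-4 = 97.4 → laminar (Re < 2300)
f = 64/Re = 0.6568
h_f = f(L/D)V²/(2g) = 0.6568·(67.5/0.03880)·0.869²/(2·9.81) = 43.98 m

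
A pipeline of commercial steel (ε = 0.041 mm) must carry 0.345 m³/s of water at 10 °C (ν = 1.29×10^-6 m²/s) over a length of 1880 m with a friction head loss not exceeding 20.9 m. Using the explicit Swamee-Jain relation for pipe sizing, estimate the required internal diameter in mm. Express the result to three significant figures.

D ≈ 418 mm

Swamee-Jain (Type III): D = 0.66·[ε^1.25·(LQ²/(gh_f))^4.75 + ν·Q^9.4·(L/(gh_f))^5.2]^0.04
LQ²/(gh_f) = 1.091; L/(gh_f) = 9.169
Term 1 = ε^1.25·(…)^4.75 = 4.97×10^-6; Term 2 = ν·Q^9.4·(…)^5.2 = 5.89×10^-6
D = 0.66·(4.97×10^-6 + 5.89×10^-6)^0.04 = 0.4178 m = 418 mm
Check: V = 2.52 m/s, Re = 8.15×10^5, f = 0.01373, h_f = 19.9 m ≈ 20.9 m ✓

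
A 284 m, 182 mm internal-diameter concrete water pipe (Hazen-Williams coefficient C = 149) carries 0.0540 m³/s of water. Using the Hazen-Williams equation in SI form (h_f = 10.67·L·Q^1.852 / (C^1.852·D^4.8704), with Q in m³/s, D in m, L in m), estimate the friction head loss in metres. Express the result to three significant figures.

h_f ≈ 5.16 m

h_f = 10.67·284·0.0540^1.852 / (149^1.852·0.182^4.8704) = 5.163 m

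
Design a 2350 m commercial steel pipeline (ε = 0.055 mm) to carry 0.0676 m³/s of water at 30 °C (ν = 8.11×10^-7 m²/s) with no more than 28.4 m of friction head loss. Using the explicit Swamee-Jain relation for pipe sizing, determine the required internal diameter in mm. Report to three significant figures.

D ≈ 222 mm

Swamee-Jain (Type III): D = 0.66·[ε^1.25·(LQ²/(gh_f))^4.75 + ν·Q^9.4·(L/(gh_f))^5.2]^0.04
LQ²/(gh_f) = 0.03855; L/(gh_f) = 8.435
Term 1 = ε^1.25·(…)^4.75 = 9.10×10^-13; Term 2 = ν·Q^9.4·(…)^5.2 = 5.32×10^-13
D = 0.66·(9.10×10^-13 + 5.32×10^-13)^0.04 = 0.2218 m = 222 mm
Check: V = 1.75 m/s, Re = 4.79×10^5, f = 0.01600, h_f = 26.5 m ≈ 28.4 m ✓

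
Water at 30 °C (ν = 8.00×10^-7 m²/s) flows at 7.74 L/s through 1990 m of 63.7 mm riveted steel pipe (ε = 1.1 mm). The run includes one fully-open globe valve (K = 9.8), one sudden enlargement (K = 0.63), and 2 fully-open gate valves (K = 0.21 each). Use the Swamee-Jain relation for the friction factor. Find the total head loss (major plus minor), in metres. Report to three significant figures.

H_L ≈ 439 m

V = 4Q/(πD²) = 2.429 m/s; V²/2g = 0.3006 m
Re = 1.93×10^5, ε/D = 0.0173 → f = 0.04638 (Swamee-Jain)
Major: h_f = f(L/D)·V²/2g = 0.04638·31240·0.3006 = 435.6 m
Minor: ΣK = 10.9; h_m = ΣK·V²/2g = 3.262 m
Total H_L = 435.6 + 3.262 = 438.9 m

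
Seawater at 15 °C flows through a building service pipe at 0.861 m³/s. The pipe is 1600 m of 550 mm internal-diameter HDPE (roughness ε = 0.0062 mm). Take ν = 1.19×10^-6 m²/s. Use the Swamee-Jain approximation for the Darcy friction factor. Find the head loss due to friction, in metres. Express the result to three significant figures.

V = 4Q/(πD²) = 4·0.861/(π·0.550²) = 3.624 m/s
Re = VD/ν = 3.624·0.550/1.19×10^-6 = 1.67×10^6 → turbulent
ε/D = 0.0062/550 = 1.13×10^-5
Swamee-Jain: f = 0.01104
h_f = f(L/D)V²/(2g) = 0.01104·(1600/0.550)·3.624²/(2·9.81) = 21.49 m

h_f ≈ 21.5 m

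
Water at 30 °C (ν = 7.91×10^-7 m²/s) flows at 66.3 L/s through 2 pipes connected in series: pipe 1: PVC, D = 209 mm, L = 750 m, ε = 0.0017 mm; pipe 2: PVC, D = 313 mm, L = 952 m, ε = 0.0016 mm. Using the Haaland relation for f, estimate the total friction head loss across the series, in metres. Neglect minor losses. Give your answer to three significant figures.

H ≈ 10.6 m

Pipe 1: V = 1.933 m/s, Re = 5.11×10^5, ε/D = 8.13×10^-6, f = 0.01311, h_1 = f(L/D)V²/2g = 8.953 m
Pipe 2: V = 0.8617 m/s, Re = 3.41×10^5, ε/D = 5.11×10^-6, f = 0.01405, h_2 = f(L/D)V²/2g = 1.617 m
Series → Q common, losses add: H = Σh = 10.57 m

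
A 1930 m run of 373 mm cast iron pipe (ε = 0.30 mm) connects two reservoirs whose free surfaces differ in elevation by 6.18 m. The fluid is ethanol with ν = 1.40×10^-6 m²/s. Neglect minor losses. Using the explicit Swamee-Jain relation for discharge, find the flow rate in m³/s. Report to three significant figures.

Q ≈ 0.119 m³/s

Swamee-Jain (Type II): Q = -0.965·√(gD⁵h_f/L)·ln[ε/(3.7D) + √(3.17ν²L/(gD³h_f))]
√(gD⁵h_f/L) = √(9.81·0.373⁵·6.18/1930) = 0.01506
ε/(3.7D) = 2.17×10^-4; √(3.17ν²L/(gD³h_f)) = 6.17×10^-5
Q = -0.965·0.01506·ln(2.791×10^-4) = 0.1189 m³/s
Check: V = 1.09 m/s, Re = 2.90×10^5, f = 0.01993, h_f = 6.23 m ≈ 6.18 m ✓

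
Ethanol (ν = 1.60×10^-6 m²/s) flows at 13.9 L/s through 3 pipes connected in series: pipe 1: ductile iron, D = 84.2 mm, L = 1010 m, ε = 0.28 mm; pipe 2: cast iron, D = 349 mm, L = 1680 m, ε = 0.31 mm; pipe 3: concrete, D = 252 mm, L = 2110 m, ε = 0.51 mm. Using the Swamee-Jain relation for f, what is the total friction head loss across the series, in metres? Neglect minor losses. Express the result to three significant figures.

Pipe 1: V = 2.496 m/s, Re = 1.31×10^5, ε/D = 0.00333, f = 0.02810, h_1 = f(L/D)V²/2g = 107.1 m
Pipe 2: V = 0.1453 m/s, Re = 3.17×10^4, ε/D = 8.88×10^-4, f = 0.02561, h_2 = f(L/D)V²/2g = 0.1326 m
Pipe 3: V = 0.2787 m/s, Re = 4.39×10^4, ε/D = 0.00202, f = 0.02718, h_3 = f(L/D)V²/2g = 0.9011 m
Series → Q common, losses add: H = Σh = 108.1 m

H ≈ 108 m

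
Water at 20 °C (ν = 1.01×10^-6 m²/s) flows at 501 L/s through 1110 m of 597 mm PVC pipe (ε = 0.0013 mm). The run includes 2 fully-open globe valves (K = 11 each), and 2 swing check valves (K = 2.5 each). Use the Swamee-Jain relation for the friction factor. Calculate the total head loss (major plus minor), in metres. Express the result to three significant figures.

V = 4Q/(πD²) = 1.790 m/s; V²/2g = 0.1633 m
Re = 1.06×10^6, ε/D = 2.18×10^-6 → f = 0.01155 (Swamee-Jain)
Major: h_f = f(L/D)·V²/2g = 0.01155·1859·0.1633 = 3.508 m
Minor: ΣK = 27.0; h_m = ΣK·V²/2g = 4.408 m
Total H_L = 3.508 + 4.408 = 7.916 m

H_L ≈ 7.92 m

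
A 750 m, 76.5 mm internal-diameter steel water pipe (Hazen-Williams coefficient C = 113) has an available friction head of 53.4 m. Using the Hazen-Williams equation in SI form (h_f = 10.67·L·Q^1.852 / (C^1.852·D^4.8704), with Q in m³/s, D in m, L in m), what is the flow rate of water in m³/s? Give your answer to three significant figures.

Q ≈ 0.00876 m³/s

Rearranging: Q = [h_f·C^1.852·D^4.8704 / (10.67·L)]^(1/1.852)
Q = [53.4·113^1.852·0.0765^4.8704 / (10.67·750)]^0.540 = 0.008761 m³/s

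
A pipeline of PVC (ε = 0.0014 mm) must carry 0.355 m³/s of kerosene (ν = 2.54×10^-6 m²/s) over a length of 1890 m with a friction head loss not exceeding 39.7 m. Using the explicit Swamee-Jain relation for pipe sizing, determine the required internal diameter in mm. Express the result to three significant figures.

D ≈ 371 mm

Swamee-Jain (Type III): D = 0.66·[ε^1.25·(LQ²/(gh_f))^4.75 + ν·Q^9.4·(L/(gh_f))^5.2]^0.04
LQ²/(gh_f) = 0.6116; L/(gh_f) = 4.853
Term 1 = ε^1.25·(…)^4.75 = 4.66×10^-9; Term 2 = ν·Q^9.4·(…)^5.2 = 5.55×10^-7
D = 0.66·(4.66×10^-9 + 5.55×10^-7)^0.04 = 0.3711 m = 371 mm
Check: V = 3.28 m/s, Re = 4.80×10^5, f = 0.01325, h_f = 37.1 m ≈ 39.7 m ✓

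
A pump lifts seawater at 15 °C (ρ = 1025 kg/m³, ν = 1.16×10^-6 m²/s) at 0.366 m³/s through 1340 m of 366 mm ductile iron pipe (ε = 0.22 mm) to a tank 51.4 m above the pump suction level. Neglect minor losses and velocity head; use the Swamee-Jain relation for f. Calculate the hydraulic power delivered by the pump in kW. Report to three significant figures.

V = 4Q/(πD²) = 3.479 m/s; Re = 1.10×10^6; ε/D = 6.01×10^-4; f = 0.01791
h_f = f(L/D)V²/2g = 40.44 m
Total head H = z + h_f = 51.4 + 40.44 = 91.84 m
P_hyd = ρgQH = 1025·9.81·0.366·91.84 = 338.0 kW

P_hyd ≈ 338 kW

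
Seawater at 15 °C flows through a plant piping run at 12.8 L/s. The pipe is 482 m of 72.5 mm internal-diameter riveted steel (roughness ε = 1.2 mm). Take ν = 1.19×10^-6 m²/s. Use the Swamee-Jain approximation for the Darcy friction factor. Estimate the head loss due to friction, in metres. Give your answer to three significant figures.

V = 4Q/(πD²) = 4·0.0128/(π·0.0725²) = 3.101 m/s
Re = VD/ν = 3.101·0.0725/1.19×10^-6 = 1.89×10^5 → turbulent
ε/D = 1.2/72.5 = 0.0166
Swamee-Jain: f = 0.04568
h_f = f(L/D)V²/(2g) = 0.04568·(482/0.0725)·3.101²/(2·9.81) = 148.8 m

h_f ≈ 149 m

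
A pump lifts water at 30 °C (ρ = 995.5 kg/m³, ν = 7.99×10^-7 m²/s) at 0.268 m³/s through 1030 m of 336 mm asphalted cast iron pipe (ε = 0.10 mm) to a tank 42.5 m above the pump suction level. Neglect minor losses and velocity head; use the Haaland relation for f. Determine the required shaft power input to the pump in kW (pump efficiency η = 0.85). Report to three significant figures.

P_shaft ≈ 199 kW

V = 4Q/(πD²) = 3.023 m/s; Re = 1.27×10^6; ε/D = 2.98×10^-4; f = 0.01545
h_f = f(L/D)V²/2g = 22.06 m
Total head H = z + h_f = 42.5 + 22.06 = 64.56 m
P_hyd = ρgQH = 995.5·9.81·0.268·64.56 = 169.0 kW
P_shaft = P_hyd/η = 169.0/0.85 = 198.8 kW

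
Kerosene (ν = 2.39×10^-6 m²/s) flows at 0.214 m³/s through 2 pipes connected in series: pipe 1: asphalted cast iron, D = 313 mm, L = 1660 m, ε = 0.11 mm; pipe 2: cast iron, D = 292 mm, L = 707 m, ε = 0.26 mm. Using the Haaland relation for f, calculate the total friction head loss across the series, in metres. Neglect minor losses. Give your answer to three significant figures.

Pipe 1: V = 2.781 m/s, Re = 3.64×10^5, ε/D = 3.51×10^-4, f = 0.01690, h_1 = f(L/D)V²/2g = 35.33 m
Pipe 2: V = 3.196 m/s, Re = 3.90×10^5, ε/D = 8.90×10^-4, f = 0.01985, h_2 = f(L/D)V²/2g = 25.01 m
Series → Q common, losses add: H = Σh = 60.34 m

H ≈ 60.3 m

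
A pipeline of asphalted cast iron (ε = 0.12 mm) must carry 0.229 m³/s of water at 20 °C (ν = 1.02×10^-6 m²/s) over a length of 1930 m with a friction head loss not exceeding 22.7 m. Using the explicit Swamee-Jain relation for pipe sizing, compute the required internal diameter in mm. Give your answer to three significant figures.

Swamee-Jain (Type III): D = 0.66·[ε^1.25·(LQ²/(gh_f))^4.75 + ν·Q^9.4·(L/(gh_f))^5.2]^0.04
LQ²/(gh_f) = 0.4545; L/(gh_f) = 8.667
Term 1 = ε^1.25·(…)^4.75 = 2.97×10^-7; Term 2 = ν·Q^9.4·(…)^5.2 = 7.38×10^-8
D = 0.66·(2.97×10^-7 + 7.38×10^-8)^0.04 = 0.3650 m = 365 mm
Check: V = 2.19 m/s, Re = 7.83×10^5, f = 0.01618, h_f = 20.9 m ≈ 22.7 m ✓

D ≈ 365 mm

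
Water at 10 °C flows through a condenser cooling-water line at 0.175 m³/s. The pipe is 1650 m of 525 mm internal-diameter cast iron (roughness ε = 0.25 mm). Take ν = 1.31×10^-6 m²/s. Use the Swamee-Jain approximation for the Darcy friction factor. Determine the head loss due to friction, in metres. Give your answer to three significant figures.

h_f ≈ 1.89 m

V = 4Q/(πD²) = 4·0.175/(π·0.525²) = 0.8084 m/s
Re = VD/ν = 0.8084·0.525/1.31×10^-6 = 3.24×10^5 → turbulent
ε/D = 0.25/525 = 4.76×10^-4
Swamee-Jain: f = 0.01809
h_f = f(L/D)V²/(2g) = 0.01809·(1650/0.525)·0.8084²/(2·9.81) = 1.894 m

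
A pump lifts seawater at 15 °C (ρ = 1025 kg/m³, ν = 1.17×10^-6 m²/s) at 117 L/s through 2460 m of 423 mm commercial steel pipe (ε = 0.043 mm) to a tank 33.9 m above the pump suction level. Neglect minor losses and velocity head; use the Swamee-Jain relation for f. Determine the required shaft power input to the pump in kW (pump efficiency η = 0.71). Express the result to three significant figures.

V = 4Q/(πD²) = 0.8326 m/s; Re = 3.01×10^5; ε/D = 1.02×10^-4; f = 0.01545
h_f = f(L/D)V²/2g = 3.173 m
Total head H = z + h_f = 33.9 + 3.173 = 37.07 m
P_hyd = ρgQH = 1025·9.81·0.117·37.07 = 43.62 kW
P_shaft = P_hyd/η = 43.62/0.71 = 61.43 kW

P_shaft ≈ 61.4 kW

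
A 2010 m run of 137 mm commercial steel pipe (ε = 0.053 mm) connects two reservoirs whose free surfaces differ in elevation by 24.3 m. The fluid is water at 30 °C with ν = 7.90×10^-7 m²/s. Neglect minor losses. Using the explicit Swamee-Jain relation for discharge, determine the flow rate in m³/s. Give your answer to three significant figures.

Swamee-Jain (Type II): Q = -0.965·√(gD⁵h_f/L)·ln[ε/(3.7D) + √(3.17ν²L/(gD³h_f))]
√(gD⁵h_f/L) = √(9.81·0.137⁵·24.3/2010) = 0.002392
ε/(3.7D) = 1.05×10^-4; √(3.17ν²L/(gD³h_f)) = 8.05×10^-5
Q = -0.965·0.002392·ln(1.851×10^-4) = 0.01984 m³/s
Check: V = 1.35 m/s, Re = 2.33×10^5, f = 0.01804, h_f = 24.4 m ≈ 24.3 m ✓

Q ≈ 0.0198 m³/s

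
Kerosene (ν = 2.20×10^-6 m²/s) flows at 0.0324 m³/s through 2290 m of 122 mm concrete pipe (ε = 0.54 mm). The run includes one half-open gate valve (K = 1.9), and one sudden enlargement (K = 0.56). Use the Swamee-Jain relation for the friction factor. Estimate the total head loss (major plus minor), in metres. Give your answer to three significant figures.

V = 4Q/(πD²) = 2.772 m/s; V²/2g = 0.3915 m
Re = 1.54×10^5, ε/D = 0.00443 → f = 0.03015 (Swamee-Jain)
Major: h_f = f(L/D)·V²/2g = 0.03015·18770·0.3915 = 221.6 m
Minor: ΣK = 2.46; h_m = ΣK·V²/2g = 0.9632 m
Total H_L = 221.6 + 0.9632 = 222.5 m

H_L ≈ 223 m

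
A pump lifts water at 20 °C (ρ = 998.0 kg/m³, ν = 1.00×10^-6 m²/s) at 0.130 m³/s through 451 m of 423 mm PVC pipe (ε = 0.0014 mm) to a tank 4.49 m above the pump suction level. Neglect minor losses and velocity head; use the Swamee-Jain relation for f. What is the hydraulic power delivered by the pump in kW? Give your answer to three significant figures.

V = 4Q/(πD²) = 0.9251 m/s; Re = 3.91×10^5; ε/D = 3.31×10^-6; f = 0.01373
h_f = f(L/D)V²/2g = 0.6385 m
Total head H = z + h_f = 4.49 + 0.6385 = 5.128 m
P_hyd = ρgQH = 998.0·9.81·0.130·5.128 = 6.527 kW

P_hyd ≈ 6.53 kW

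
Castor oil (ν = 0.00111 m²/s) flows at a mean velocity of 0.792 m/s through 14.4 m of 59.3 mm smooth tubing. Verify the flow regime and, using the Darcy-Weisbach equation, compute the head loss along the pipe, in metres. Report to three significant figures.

h_f ≈ 11.7 m

Re = VD/ν = 0.792·0.05930/0.00111 = 42.3 → laminar (Re < 2300)
f = 64/Re = 1.513
h_f = f(L/D)V²/(2g) = 1.513·(14.4/0.05930)·0.792²/(2·9.81) = 11.74 m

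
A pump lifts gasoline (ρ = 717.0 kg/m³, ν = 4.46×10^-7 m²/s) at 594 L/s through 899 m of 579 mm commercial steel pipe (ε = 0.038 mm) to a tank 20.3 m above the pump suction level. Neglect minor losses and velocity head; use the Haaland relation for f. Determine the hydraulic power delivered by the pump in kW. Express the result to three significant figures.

P_hyd ≈ 105 kW

V = 4Q/(πD²) = 2.256 m/s; Re = 2.93×10^6; ε/D = 6.56×10^-5; f = 0.01180
h_f = f(L/D)V²/2g = 4.752 m
Total head H = z + h_f = 20.3 + 4.752 = 25.05 m
P_hyd = ρgQH = 717.0·9.81·0.594·25.05 = 104.7 kW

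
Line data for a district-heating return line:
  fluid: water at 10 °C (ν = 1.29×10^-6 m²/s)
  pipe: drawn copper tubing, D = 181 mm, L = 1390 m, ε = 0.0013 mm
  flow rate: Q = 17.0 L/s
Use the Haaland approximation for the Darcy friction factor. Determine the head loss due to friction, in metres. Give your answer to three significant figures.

h_f ≈ 3.10 m

V = 4Q/(πD²) = 4·0.0170/(π·0.181²) = 0.6607 m/s
Re = VD/ν = 0.6607·0.181/1.29×10^-6 = 9.27×10^4 → turbulent
ε/D = 0.0013/181 = 7.18×10^-6
Haaland: f = 0.01813
h_f = f(L/D)V²/(2g) = 0.01813·(1390/0.181)·0.6607²/(2·9.81) = 3.098 m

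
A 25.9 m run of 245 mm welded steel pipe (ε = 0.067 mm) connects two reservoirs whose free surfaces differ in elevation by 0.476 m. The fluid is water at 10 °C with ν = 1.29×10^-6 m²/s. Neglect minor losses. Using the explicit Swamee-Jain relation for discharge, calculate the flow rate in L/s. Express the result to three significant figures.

Q ≈ 110 L/s

Swamee-Jain (Type II): Q = -0.965·√(gD⁵h_f/L)·ln[ε/(3.7D) + √(3.17ν²L/(gD³h_f))]
√(gD⁵h_f/L) = √(9.81·0.245⁵·0.476/25.9) = 0.01262
ε/(3.7D) = 7.39×10^-5; √(3.17ν²L/(gD³h_f)) = 4.46×10^-5
Q = -0.965·0.01262·ln(1.185×10^-4) = 0.1101 m³/s
Check: V = 2.33 m/s, Re = 4.43×10^5, f = 0.01631, h_f = 0.479 m ≈ 0.476 m ✓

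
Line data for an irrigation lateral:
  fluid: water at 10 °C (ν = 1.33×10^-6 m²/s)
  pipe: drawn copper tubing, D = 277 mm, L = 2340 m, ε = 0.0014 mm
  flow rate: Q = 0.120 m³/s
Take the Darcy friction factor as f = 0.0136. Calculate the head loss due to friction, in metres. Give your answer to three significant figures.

h_f ≈ 23.2 m

V = 4Q/(πD²) = 4·0.120/(π·0.277²) = 1.991 m/s
h_f = f(L/D)V²/(2g) = 0.01360·(2340/0.277)·1.991²/(2·9.81) = 23.22 m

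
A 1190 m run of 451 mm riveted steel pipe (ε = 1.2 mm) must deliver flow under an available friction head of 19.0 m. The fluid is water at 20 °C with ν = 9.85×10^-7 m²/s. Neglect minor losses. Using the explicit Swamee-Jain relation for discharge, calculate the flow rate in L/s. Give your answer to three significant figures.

Q ≈ 377 L/s

Swamee-Jain (Type II): Q = -0.965·√(gD⁵h_f/L)·ln[ε/(3.7D) + √(3.17ν²L/(gD³h_f))]
√(gD⁵h_f/L) = √(9.81·0.451⁵·19.0/1190) = 0.05406
ε/(3.7D) = 7.19×10^-4; √(3.17ν²L/(gD³h_f)) = 1.46×10^-5
Q = -0.965·0.05406·ln(7.338×10^-4) = 0.3765 m³/s
Check: V = 2.36 m/s, Re = 1.08×10^6, f = 0.02551, h_f = 19.1 m ≈ 19.0 m ✓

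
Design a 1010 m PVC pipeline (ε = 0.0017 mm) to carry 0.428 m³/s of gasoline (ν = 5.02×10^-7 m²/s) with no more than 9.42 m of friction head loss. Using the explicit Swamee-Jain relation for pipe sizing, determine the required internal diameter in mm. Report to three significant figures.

D ≈ 442 mm

Swamee-Jain (Type III): D = 0.66·[ε^1.25·(LQ²/(gh_f))^4.75 + ν·Q^9.4·(L/(gh_f))^5.2]^0.04
LQ²/(gh_f) = 2.002; L/(gh_f) = 10.93
Term 1 = ε^1.25·(…)^4.75 = 1.66×10^-6; Term 2 = ν·Q^9.4·(…)^5.2 = 4.34×10^-5
D = 0.66·(1.66×10^-6 + 4.34×10^-5)^0.04 = 0.4423 m = 442 mm
Check: V = 2.79 m/s, Re = 2.45×10^6, f = 0.01020, h_f = 9.22 m ≈ 9.42 m ✓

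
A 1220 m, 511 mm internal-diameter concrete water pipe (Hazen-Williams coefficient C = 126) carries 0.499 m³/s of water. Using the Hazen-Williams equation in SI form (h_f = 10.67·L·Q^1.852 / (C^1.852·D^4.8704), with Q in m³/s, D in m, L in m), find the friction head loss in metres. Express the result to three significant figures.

h_f = 10.67·1220·0.499^1.852 / (126^1.852·0.511^4.8704) = 12.18 m

h_f ≈ 12.2 m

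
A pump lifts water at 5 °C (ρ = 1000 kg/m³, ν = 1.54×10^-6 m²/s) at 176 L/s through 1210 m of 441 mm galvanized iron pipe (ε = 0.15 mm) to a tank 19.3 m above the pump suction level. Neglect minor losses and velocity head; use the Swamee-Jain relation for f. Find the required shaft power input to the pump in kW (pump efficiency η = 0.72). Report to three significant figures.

V = 4Q/(πD²) = 1.152 m/s; Re = 3.30×10^5; ε/D = 3.40×10^-4; f = 0.01720
h_f = f(L/D)V²/2g = 3.193 m
Total head H = z + h_f = 19.3 + 3.193 = 22.49 m
P_hyd = ρgQH = 1000·9.81·0.176·22.49 = 38.84 kW
P_shaft = P_hyd/η = 38.84/0.72 = 53.94 kW

P_shaft ≈ 53.9 kW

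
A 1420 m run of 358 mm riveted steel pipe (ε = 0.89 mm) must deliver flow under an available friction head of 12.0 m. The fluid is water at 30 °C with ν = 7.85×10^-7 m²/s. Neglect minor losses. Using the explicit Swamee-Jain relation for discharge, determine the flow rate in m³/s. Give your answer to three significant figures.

Swamee-Jain (Type II): Q = -0.965·√(gD⁵h_f/L)·ln[ε/(3.7D) + √(3.17ν²L/(gD³h_f))]
√(gD⁵h_f/L) = √(9.81·0.358⁵·12.0/1420) = 0.02208
ε/(3.7D) = 6.72×10^-4; √(3.17ν²L/(gD³h_f)) = 2.27×10^-5
Q = -0.965·0.02208·ln(6.946×10^-4) = 0.1549 m³/s
Check: V = 1.54 m/s, Re = 7.02×10^5, f = 0.02515, h_f = 12.0 m ≈ 12.0 m ✓

Q ≈ 0.155 m³/s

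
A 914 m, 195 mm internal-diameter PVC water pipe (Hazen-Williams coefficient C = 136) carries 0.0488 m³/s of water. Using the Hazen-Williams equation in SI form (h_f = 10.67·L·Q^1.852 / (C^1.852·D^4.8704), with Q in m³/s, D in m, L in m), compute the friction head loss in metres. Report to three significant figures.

h_f ≈ 11.7 m

h_f = 10.67·914·0.0488^1.852 / (136^1.852·0.195^4.8704) = 11.66 m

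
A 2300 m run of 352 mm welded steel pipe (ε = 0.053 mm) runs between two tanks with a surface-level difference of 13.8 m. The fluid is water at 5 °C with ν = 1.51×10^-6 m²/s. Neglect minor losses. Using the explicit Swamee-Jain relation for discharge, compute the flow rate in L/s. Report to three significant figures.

Swamee-Jain (Type II): Q = -0.965·√(gD⁵h_f/L)·ln[ε/(3.7D) + √(3.17ν²L/(gD³h_f))]
√(gD⁵h_f/L) = √(9.81·0.352⁵·13.8/2300) = 0.01783
ε/(3.7D) = 4.07×10^-5; √(3.17ν²L/(gD³h_f)) = 5.31×10^-5
Q = -0.965·0.01783·ln(9.376×10^-5) = 0.1596 m³/s
Check: V = 1.64 m/s, Re = 3.82×10^5, f = 0.01545, h_f = 13.8 m ≈ 13.8 m ✓

Q ≈ 160 L/s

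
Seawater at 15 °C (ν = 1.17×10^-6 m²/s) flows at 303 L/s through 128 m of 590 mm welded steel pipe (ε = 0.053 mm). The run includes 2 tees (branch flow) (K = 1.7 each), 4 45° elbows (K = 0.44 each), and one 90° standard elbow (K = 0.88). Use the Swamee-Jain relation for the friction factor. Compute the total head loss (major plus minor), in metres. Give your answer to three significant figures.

V = 4Q/(πD²) = 1.108 m/s; V²/2g = 0.06260 m
Re = 5.59×10^5, ε/D = 8.98×10^-5 → f = 0.01416 (Swamee-Jain)
Major: h_f = f(L/D)·V²/2g = 0.01416·216.9·0.06260 = 0.1923 m
Minor: ΣK = 6.04; h_m = ΣK·V²/2g = 0.3781 m
Total H_L = 0.1923 + 0.3781 = 0.5705 m

H_L ≈ 0.570 m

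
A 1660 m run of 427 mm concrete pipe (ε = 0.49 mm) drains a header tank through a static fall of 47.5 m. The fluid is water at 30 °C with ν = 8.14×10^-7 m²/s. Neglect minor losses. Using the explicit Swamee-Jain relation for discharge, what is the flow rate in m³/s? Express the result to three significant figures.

Swamee-Jain (Type II): Q = -0.965·√(gD⁵h_f/L)·ln[ε/(3.7D) + √(3.17ν²L/(gD³h_f))]
√(gD⁵h_f/L) = √(9.81·0.427⁵·47.5/1660) = 0.06312
ε/(3.7D) = 3.10×10^-4; √(3.17ν²L/(gD³h_f)) = 9.80×10^-6
Q = -0.965·0.06312·ln(3.199×10^-4) = 0.4902 m³/s
Check: V = 3.42 m/s, Re = 1.80×10^6, f = 0.02053, h_f = 47.7 m ≈ 47.5 m ✓

Q ≈ 0.490 m³/s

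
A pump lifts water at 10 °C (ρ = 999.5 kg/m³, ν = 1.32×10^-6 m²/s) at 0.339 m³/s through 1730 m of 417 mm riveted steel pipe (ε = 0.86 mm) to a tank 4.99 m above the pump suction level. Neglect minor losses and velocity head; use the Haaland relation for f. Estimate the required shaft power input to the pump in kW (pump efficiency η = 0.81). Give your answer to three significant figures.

V = 4Q/(πD²) = 2.482 m/s; Re = 7.84×10^5; ε/D = 0.00206; f = 0.02386
h_f = f(L/D)V²/2g = 31.09 m
Total head H = z + h_f = 4.99 + 31.09 = 36.08 m
P_hyd = ρgQH = 999.5·9.81·0.339·36.08 = 119.9 kW
P_shaft = P_hyd/η = 119.9/0.81 = 148.1 kW

P_shaft ≈ 148 kW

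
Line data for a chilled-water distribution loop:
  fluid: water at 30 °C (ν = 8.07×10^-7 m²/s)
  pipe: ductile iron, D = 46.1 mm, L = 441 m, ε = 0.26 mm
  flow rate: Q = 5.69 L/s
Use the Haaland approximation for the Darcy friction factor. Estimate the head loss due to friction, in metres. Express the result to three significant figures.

h_f ≈ 181 m

V = 4Q/(πD²) = 4·0.00569/(π·0.0461²) = 3.409 m/s
Re = VD/ν = 3.409·0.0461/8.07×10^-7 = 1.95×10^5 → turbulent
ε/D = 0.26/46.1 = 0.00564
Haaland: f = 0.03198
h_f = f(L/D)V²/(2g) = 0.03198·(441/0.0461)·3.409²/(2·9.81) = 181.2 m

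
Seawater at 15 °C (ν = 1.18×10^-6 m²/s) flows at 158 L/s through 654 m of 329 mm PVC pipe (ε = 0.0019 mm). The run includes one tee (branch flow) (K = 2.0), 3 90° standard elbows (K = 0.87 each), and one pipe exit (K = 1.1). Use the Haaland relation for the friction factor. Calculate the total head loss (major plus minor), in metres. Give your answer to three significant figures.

V = 4Q/(πD²) = 1.859 m/s; V²/2g = 0.1761 m
Re = 5.18×10^5, ε/D = 5.78×10^-6 → f = 0.01305 (Haaland)
Major: h_f = f(L/D)·V²/2g = 0.01305·1988·0.1761 = 4.565 m
Minor: ΣK = 5.71; h_m = ΣK·V²/2g = 1.005 m
Total H_L = 4.565 + 1.005 = 5.571 m

H_L ≈ 5.57 m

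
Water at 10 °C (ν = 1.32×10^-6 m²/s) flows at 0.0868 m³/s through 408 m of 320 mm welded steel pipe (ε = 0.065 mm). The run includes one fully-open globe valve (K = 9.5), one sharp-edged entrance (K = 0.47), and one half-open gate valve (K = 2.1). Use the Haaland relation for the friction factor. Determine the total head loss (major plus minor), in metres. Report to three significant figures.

V = 4Q/(πD²) = 1.079 m/s; V²/2g = 0.05937 m
Re = 2.62×10^5, ε/D = 2.03×10^-4 → f = 0.01634 (Haaland)
Major: h_f = f(L/D)·V²/2g = 0.01634·1275·0.05937 = 1.237 m
Minor: ΣK = 12.1; h_m = ΣK·V²/2g = 0.7166 m
Total H_L = 1.237 + 0.7166 = 1.953 m

H_L ≈ 1.95 m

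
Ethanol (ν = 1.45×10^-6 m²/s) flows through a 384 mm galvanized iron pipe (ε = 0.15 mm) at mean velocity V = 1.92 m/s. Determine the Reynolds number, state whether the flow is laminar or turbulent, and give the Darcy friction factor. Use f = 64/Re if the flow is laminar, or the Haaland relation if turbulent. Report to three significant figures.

Re = VD/ν = 1.920·0.384/1.45×10^-6 = 5.08×10^5
Re > 4000 → turbulent; ε/D = 3.91×10^-4
Haaland: f = 0.01683

Re ≈ 5.08×10^5; turbulent; f ≈ 0.0168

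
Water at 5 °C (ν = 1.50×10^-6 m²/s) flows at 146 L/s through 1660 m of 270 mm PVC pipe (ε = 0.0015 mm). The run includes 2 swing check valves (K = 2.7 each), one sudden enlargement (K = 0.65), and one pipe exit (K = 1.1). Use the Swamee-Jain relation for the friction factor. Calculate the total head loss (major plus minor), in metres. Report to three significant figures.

H_L ≈ 29.6 m

V = 4Q/(πD²) = 2.550 m/s; V²/2g = 0.3314 m
Re = 4.59×10^5, ε/D = 5.56×10^-6 → f = 0.01338 (Swamee-Jain)
Major: h_f = f(L/D)·V²/2g = 0.01338·6148·0.3314 = 27.26 m
Minor: ΣK = 7.15; h_m = ΣK·V²/2g = 2.370 m
Total H_L = 27.26 + 2.370 = 29.63 m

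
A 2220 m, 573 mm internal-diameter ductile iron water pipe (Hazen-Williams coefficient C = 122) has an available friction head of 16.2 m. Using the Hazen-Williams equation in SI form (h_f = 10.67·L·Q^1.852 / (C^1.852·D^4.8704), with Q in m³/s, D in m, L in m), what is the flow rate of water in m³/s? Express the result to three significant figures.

Q ≈ 0.551 m³/s

Rearranging: Q = [h_f·C^1.852·D^4.8704 / (10.67·L)]^(1/1.852)
Q = [16.2·122^1.852·0.573^4.8704 / (10.67·2220)]^0.540 = 0.5513 m³/s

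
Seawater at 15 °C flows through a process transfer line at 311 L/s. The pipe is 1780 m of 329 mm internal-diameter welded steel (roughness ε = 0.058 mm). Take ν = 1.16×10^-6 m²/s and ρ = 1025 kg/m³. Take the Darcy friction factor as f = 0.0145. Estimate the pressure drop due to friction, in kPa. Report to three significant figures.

Δp ≈ 538 kPa

V = 4Q/(πD²) = 4·0.311/(π·0.329²) = 3.658 m/s
h_f = f(L/D)V²/(2g) = 0.01450·(1780/0.329)·3.658²/(2·9.81) = 53.51 m
Δp = ρg·h_f = 1025·9.81·53.51 = 538.1 kPa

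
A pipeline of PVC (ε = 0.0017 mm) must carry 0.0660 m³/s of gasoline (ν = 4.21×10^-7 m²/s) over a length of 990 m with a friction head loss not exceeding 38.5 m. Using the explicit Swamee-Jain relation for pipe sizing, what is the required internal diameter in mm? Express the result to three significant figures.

Swamee-Jain (Type III): D = 0.66·[ε^1.25·(LQ²/(gh_f))^4.75 + ν·Q^9.4·(L/(gh_f))^5.2]^0.04
LQ²/(gh_f) = 0.01142; L/(gh_f) = 2.621
Term 1 = ε^1.25·(…)^4.75 = 3.64×10^-17; Term 2 = ν·Q^9.4·(…)^5.2 = 5.06×10^-16
D = 0.66·(3.64×10^-17 + 5.06×10^-16)^0.04 = 0.1618 m = 162 mm
Check: V = 3.21 m/s, Re = 1.23×10^6, f = 0.01150, h_f = 37.0 m ≈ 38.5 m ✓

D ≈ 162 mm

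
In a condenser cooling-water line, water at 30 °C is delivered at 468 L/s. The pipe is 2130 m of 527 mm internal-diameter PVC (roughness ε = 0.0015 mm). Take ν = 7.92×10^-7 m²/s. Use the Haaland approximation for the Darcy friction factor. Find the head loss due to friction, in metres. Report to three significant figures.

V = 4Q/(πD²) = 4·0.468/(π·0.527²) = 2.146 m/s
Re = VD/ν = 2.146·0.527/7.92×10^-7 = 1.43×10^6 → turbulent
ε/D = 0.0015/527 = 2.85×10^-6
Haaland: f = 0.01098
h_f = f(L/D)V²/(2g) = 0.01098·(2130/0.527)·2.146²/(2·9.81) = 10.41 m

h_f ≈ 10.4 m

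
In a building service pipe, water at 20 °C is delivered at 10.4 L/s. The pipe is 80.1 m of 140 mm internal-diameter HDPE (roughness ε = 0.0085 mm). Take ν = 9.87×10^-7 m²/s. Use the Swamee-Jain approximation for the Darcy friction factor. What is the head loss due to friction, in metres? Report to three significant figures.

h_f ≈ 0.245 m

V = 4Q/(πD²) = 4·0.0104/(π·0.140²) = 0.6756 m/s
Re = VD/ν = 0.6756·0.140/9.87×10^-7 = 9.58×10^4 → turbulent
ε/D = 0.0085/140 = 6.07×10^-5
Swamee-Jain: f = 0.01838
h_f = f(L/D)V²/(2g) = 0.01838·(80.1/0.140)·0.6756²/(2·9.81) = 0.2446 m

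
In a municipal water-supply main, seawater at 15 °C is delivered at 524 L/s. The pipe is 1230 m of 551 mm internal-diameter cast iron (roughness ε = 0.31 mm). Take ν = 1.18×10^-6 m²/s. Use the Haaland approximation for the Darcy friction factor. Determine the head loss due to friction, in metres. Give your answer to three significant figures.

h_f ≈ 9.66 m

V = 4Q/(πD²) = 4·0.524/(π·0.551²) = 2.198 m/s
Re = VD/ν = 2.198·0.551/1.18×10^-6 = 1.03×10^6 → turbulent
ε/D = 0.31/551 = 5.63×10^-4
Haaland: f = 0.01758
h_f = f(L/D)V²/(2g) = 0.01758·(1230/0.551)·2.198²/(2·9.81) = 9.659 m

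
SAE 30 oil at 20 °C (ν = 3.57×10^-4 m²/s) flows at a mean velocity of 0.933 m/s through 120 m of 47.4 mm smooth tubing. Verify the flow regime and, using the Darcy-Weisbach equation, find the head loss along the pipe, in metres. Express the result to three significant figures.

Re = VD/ν = 0.933·0.04740/3.57×10^-4 = 124 → laminar (Re < 2300)
f = 64/Re = 0.5166
h_f = f(L/D)V²/(2g) = 0.5166·(120/0.04740)·0.933²/(2·9.81) = 58.03 m

h_f ≈ 58.0 m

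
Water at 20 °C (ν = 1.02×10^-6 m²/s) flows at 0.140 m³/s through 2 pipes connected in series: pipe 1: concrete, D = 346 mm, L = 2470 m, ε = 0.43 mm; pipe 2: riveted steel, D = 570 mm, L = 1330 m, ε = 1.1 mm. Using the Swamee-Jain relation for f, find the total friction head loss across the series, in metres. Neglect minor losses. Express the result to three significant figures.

H ≈ 18.1 m

Pipe 1: V = 1.489 m/s, Re = 5.05×10^5, ε/D = 0.00124, f = 0.02134, h_1 = f(L/D)V²/2g = 17.22 m
Pipe 2: V = 0.5486 m/s, Re = 3.07×10^5, ε/D = 0.00193, f = 0.02395, h_2 = f(L/D)V²/2g = 0.8574 m
Series → Q common, losses add: H = Σh = 18.08 m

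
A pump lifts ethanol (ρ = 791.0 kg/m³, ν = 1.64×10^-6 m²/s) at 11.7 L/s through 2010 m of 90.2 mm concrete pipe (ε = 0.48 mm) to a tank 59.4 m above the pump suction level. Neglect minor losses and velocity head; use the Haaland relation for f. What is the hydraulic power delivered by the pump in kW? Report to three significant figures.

P_hyd ≈ 16.4 kW

V = 4Q/(πD²) = 1.831 m/s; Re = 1.01×10^5; ε/D = 0.00532; f = 0.03182
h_f = f(L/D)V²/2g = 121.2 m
Total head H = z + h_f = 59.4 + 121.2 = 180.6 m
P_hyd = ρgQH = 791.0·9.81·0.0117·180.6 = 16.39 kW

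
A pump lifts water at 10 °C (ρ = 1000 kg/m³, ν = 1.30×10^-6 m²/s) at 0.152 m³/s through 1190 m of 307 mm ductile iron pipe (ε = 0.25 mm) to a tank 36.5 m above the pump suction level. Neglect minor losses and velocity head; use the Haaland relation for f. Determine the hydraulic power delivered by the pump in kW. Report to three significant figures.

P_hyd ≈ 78.5 kW

V = 4Q/(πD²) = 2.053 m/s; Re = 4.85×10^5; ε/D = 8.14×10^-4; f = 0.01935
h_f = f(L/D)V²/2g = 16.12 m
Total head H = z + h_f = 36.5 + 16.12 = 52.62 m
P_hyd = ρgQH = 1000·9.81·0.152·52.62 = 78.46 kW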